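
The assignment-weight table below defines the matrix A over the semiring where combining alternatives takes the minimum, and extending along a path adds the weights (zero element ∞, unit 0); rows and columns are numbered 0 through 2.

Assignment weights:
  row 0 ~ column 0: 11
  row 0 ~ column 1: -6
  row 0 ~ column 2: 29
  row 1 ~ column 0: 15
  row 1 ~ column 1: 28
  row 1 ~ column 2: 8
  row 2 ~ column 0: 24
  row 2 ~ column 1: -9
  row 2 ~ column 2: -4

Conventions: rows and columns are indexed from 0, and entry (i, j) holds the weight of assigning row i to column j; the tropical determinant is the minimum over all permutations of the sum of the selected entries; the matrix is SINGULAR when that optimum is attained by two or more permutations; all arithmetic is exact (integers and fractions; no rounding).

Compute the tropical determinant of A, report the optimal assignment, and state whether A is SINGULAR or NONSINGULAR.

σ = (0, 1, 2): 11 + 28 + (-4) = 35
σ = (0, 2, 1): 11 + 8 + (-9) = 10
σ = (1, 0, 2): (-6) + 15 + (-4) = 5
σ = (1, 2, 0): (-6) + 8 + 24 = 26
σ = (2, 0, 1): 29 + 15 + (-9) = 35
σ = (2, 1, 0): 29 + 28 + 24 = 81
Optimal value attained by: σ = (1, 0, 2).
Answer: det⊕(A) = 5; verdict: NONSINGULAR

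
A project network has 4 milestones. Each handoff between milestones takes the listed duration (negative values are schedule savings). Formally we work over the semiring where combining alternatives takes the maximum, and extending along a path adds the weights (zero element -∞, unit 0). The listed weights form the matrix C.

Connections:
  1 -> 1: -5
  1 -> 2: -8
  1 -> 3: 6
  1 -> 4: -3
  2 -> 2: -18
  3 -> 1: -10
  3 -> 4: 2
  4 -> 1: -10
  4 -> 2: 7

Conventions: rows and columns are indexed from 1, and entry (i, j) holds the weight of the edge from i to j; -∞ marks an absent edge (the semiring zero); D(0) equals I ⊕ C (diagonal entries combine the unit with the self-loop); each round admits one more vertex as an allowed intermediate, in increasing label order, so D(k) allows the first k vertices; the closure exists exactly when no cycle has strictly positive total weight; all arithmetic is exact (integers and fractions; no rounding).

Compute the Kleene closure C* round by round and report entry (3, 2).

D(0):
  [0, -8, 6, -3]
  [-∞, 0, -∞, -∞]
  [-10, -∞, 0, 2]
  [-10, 7, -∞, 0]
D(1):
  [0, -8, 6, -3]
  [-∞, 0, -∞, -∞]
  [-10, -18, 0, 2]
  [-10, 7, -4, 0]
D(2):
  [0, -8, 6, -3]
  [-∞, 0, -∞, -∞]
  [-10, -18, 0, 2]
  [-10, 7, -4, 0]
D(3):
  [0, -8, 6, 8]
  [-∞, 0, -∞, -∞]
  [-10, -18, 0, 2]
  [-10, 7, -4, 0]
D(4):
  [0, 15, 6, 8]
  [-∞, 0, -∞, -∞]
  [-8, 9, 0, 2]
  [-10, 7, -4, 0]
Answer: C*[3][2] = 9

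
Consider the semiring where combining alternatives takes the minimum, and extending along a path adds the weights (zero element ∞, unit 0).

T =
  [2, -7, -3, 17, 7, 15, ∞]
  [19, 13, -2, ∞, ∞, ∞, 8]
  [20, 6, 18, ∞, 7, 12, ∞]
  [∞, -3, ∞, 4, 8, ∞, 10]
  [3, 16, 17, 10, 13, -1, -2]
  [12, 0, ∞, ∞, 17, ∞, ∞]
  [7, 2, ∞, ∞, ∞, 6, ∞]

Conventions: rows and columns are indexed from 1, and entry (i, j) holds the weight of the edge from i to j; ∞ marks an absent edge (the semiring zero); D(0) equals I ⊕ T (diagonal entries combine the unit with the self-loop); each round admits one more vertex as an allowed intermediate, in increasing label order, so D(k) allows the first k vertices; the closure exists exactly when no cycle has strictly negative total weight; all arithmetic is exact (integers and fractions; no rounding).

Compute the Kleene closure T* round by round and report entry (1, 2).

D(0):
  [0, -7, -3, 17, 7, 15, ∞]
  [19, 0, -2, ∞, ∞, ∞, 8]
  [20, 6, 0, ∞, 7, 12, ∞]
  [∞, -3, ∞, 0, 8, ∞, 10]
  [3, 16, 17, 10, 0, -1, -2]
  [12, 0, ∞, ∞, 17, 0, ∞]
  [7, 2, ∞, ∞, ∞, 6, 0]
D(1):
  [0, -7, -3, 17, 7, 15, ∞]
  [19, 0, -2, 36, 26, 34, 8]
  [20, 6, 0, 37, 7, 12, ∞]
  [∞, -3, ∞, 0, 8, ∞, 10]
  [3, -4, 0, 10, 0, -1, -2]
  [12, 0, 9, 29, 17, 0, ∞]
  [7, 0, 4, 24, 14, 6, 0]
D(2):
  [0, -7, -9, 17, 7, 15, 1]
  [19, 0, -2, 36, 26, 34, 8]
  [20, 6, 0, 37, 7, 12, 14]
  [16, -3, -5, 0, 8, 31, 5]
  [3, -4, -6, 10, 0, -1, -2]
  [12, 0, -2, 29, 17, 0, 8]
  [7, 0, -2, 24, 14, 6, 0]
D(3):
  [0, -7, -9, 17, -2, 3, 1]
  [18, 0, -2, 35, 5, 10, 8]
  [20, 6, 0, 37, 7, 12, 14]
  [15, -3, -5, 0, 2, 7, 5]
  [3, -4, -6, 10, 0, -1, -2]
  [12, 0, -2, 29, 5, 0, 8]
  [7, 0, -2, 24, 5, 6, 0]
D(4):
  [0, -7, -9, 17, -2, 3, 1]
  [18, 0, -2, 35, 5, 10, 8]
  [20, 6, 0, 37, 7, 12, 14]
  [15, -3, -5, 0, 2, 7, 5]
  [3, -4, -6, 10, 0, -1, -2]
  [12, 0, -2, 29, 5, 0, 8]
  [7, 0, -2, 24, 5, 6, 0]
D(5):
  [0, -7, -9, 8, -2, -3, -4]
  [8, 0, -2, 15, 5, 4, 3]
  [10, 3, 0, 17, 7, 6, 5]
  [5, -3, -5, 0, 2, 1, 0]
  [3, -4, -6, 10, 0, -1, -2]
  [8, 0, -2, 15, 5, 0, 3]
  [7, 0, -2, 15, 5, 4, 0]
D(6):
  [0, -7, -9, 8, -2, -3, -4]
  [8, 0, -2, 15, 5, 4, 3]
  [10, 3, 0, 17, 7, 6, 5]
  [5, -3, -5, 0, 2, 1, 0]
  [3, -4, -6, 10, 0, -1, -2]
  [8, 0, -2, 15, 5, 0, 3]
  [7, 0, -2, 15, 5, 4, 0]
D(7):
  [0, -7, -9, 8, -2, -3, -4]
  [8, 0, -2, 15, 5, 4, 3]
  [10, 3, 0, 17, 7, 6, 5]
  [5, -3, -5, 0, 2, 1, 0]
  [3, -4, -6, 10, 0, -1, -2]
  [8, 0, -2, 15, 5, 0, 3]
  [7, 0, -2, 15, 5, 4, 0]
Answer: T*[1][2] = -7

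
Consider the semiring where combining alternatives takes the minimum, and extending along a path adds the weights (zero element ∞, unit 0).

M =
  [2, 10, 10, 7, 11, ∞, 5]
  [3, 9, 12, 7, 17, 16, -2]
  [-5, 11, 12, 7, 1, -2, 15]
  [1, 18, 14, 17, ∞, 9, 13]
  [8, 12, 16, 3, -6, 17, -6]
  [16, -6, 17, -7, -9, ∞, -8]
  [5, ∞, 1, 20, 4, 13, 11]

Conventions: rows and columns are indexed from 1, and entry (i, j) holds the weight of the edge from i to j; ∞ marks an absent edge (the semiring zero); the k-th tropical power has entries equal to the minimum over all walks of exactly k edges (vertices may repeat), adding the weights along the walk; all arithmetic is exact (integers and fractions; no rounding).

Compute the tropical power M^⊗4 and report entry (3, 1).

M^⊗2:
  [4, 12, 6, 9, 5, 8, 5]
  [3, 10, -1, 9, 2, 10, 7]
  [-3, -8, 5, -9, -11, 10, -10]
  [3, 3, 11, 2, 0, 12, 1]
  [-1, 6, -5, -3, -12, 7, -12]
  [-6, 3, -7, -6, -15, 2, -15]
  [-4, 7, 12, 6, -2, -1, -2]
M^⊗3:
  [1, 2, 6, 1, -1, 4, -1]
  [-6, 4, 8, 3, -4, -3, -4]
  [-8, 1, -9, -8, -17, 0, -17]
  [3, 6, 2, 3, -6, 9, -6]
  [-10, 0, -11, -9, -18, -7, -18]
  [-12, -4, -14, -12, -21, -9, -21]
  [-2, -7, -1, -8, -10, 10, -9]
M^⊗4:
  [1, -2, 0, -3, -7, 4, -7]
  [-4, -9, -3, -10, -12, 6, -11]
  [-14, -6, -16, -14, -23, -11, -23]
  [-3, 3, -5, -3, -12, 0, -12]
  [-16, -13, -17, -15, -24, -13, -24]
  [-19, -15, -20, -18, -27, -16, -27]
  [-7, 2, -8, -7, -16, -3, -16]
Key observation: the optimum is the walk 3->6->7->3->1, with weight (-2) + (-8) + 1 + (-5) = -14.
Optimal value attained by: walk 3->6->7->3->1.
Answer: (M^⊗4)[3][1] = -14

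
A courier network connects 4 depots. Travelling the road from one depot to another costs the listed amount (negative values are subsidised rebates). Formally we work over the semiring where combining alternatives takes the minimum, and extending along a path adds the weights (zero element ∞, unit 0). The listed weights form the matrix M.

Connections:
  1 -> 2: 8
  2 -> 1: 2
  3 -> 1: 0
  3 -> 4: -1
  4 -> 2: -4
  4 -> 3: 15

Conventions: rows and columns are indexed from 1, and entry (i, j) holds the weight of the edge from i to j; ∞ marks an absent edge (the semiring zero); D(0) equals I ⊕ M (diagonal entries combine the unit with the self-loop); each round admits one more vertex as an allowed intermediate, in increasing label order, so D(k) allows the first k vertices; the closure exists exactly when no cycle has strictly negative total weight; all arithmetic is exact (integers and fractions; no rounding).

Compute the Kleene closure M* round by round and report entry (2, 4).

D(0):
  [0, 8, ∞, ∞]
  [2, 0, ∞, ∞]
  [0, ∞, 0, -1]
  [∞, -4, 15, 0]
D(1):
  [0, 8, ∞, ∞]
  [2, 0, ∞, ∞]
  [0, 8, 0, -1]
  [∞, -4, 15, 0]
D(2):
  [0, 8, ∞, ∞]
  [2, 0, ∞, ∞]
  [0, 8, 0, -1]
  [-2, -4, 15, 0]
D(3):
  [0, 8, ∞, ∞]
  [2, 0, ∞, ∞]
  [0, 8, 0, -1]
  [-2, -4, 15, 0]
D(4):
  [0, 8, ∞, ∞]
  [2, 0, ∞, ∞]
  [-3, -5, 0, -1]
  [-2, -4, 15, 0]
Answer: M*[2][4] = ∞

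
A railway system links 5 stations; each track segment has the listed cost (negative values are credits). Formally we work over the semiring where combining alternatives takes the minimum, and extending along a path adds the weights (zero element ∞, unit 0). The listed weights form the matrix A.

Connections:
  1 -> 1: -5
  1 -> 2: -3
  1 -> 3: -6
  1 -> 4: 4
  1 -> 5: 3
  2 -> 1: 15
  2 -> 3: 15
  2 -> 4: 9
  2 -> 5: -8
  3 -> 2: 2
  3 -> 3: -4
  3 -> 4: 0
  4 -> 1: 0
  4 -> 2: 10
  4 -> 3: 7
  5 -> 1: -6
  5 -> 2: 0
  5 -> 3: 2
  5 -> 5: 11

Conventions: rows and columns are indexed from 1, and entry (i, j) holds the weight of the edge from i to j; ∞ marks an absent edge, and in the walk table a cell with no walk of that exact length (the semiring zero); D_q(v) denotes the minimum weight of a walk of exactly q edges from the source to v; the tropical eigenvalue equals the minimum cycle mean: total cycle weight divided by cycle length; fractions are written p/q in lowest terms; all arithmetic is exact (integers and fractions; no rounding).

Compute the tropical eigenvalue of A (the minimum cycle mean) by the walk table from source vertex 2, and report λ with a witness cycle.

q=0: [∞, 0, ∞, ∞, ∞]
q=1: [15, ∞, 15, 9, -8]
q=2: [-14, -8, -6, 15, 3]
q=3: [-19, -17, -20, -10, -16]
q=4: [-24, -22, -25, -20, -25]
q=5: [-31, -27, -30, -25, -30]
Optimal cycle mean attained by: cycle 1->2->5->1, total (-3) + (-8) + (-6), length 3.
Answer: λ = -17/3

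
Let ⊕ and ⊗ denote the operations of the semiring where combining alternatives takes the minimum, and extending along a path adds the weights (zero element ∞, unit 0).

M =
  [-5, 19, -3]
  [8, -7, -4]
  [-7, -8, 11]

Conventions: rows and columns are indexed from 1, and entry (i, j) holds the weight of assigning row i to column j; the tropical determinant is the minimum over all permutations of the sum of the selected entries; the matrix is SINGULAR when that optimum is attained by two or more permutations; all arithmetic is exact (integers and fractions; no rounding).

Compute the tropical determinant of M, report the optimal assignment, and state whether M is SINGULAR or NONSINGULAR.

σ = (1, 2, 3): (-5) + (-7) + 11 = -1
σ = (1, 3, 2): (-5) + (-4) + (-8) = -17
σ = (2, 1, 3): 19 + 8 + 11 = 38
σ = (2, 3, 1): 19 + (-4) + (-7) = 8
σ = (3, 1, 2): (-3) + 8 + (-8) = -3
σ = (3, 2, 1): (-3) + (-7) + (-7) = -17
Optimal value attained by: σ = (1, 3, 2).
Answer: det⊕(M) = -17; verdict: SINGULAR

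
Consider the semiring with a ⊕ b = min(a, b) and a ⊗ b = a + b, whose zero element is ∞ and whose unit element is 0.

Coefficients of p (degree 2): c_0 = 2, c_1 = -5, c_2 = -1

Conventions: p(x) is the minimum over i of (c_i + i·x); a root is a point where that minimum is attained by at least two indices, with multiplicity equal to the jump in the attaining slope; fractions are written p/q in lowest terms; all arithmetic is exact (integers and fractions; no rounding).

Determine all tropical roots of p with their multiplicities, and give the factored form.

hull edge (i=0, c=2) to (i=1, c=-5): slope -7, span 1
hull edge (i=1, c=-5) to (i=2, c=-1): slope 4, span 1
Factored form: p(x) = -1 ⊗ (x ⊕ (-4)) ⊗ (x ⊕ 7)
Answer: roots = -4 (mult 1), 7 (mult 1)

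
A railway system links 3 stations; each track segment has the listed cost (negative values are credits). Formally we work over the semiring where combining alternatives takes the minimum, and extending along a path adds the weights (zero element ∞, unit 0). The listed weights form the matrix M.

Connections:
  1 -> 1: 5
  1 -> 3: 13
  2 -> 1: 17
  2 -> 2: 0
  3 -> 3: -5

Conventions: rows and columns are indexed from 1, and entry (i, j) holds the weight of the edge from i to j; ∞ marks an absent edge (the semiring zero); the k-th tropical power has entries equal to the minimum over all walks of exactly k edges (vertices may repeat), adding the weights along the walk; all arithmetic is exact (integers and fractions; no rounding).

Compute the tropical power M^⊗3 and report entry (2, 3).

M^⊗2:
  [10, ∞, 8]
  [17, 0, 30]
  [∞, ∞, -10]
M^⊗3:
  [15, ∞, 3]
  [17, 0, 25]
  [∞, ∞, -15]
Key observation: the optimum is the walk 2->1->3->3, with weight 17 + 13 + (-5) = 25.
Optimal value attained by: walk 2->1->3->3.
Answer: (M^⊗3)[2][3] = 25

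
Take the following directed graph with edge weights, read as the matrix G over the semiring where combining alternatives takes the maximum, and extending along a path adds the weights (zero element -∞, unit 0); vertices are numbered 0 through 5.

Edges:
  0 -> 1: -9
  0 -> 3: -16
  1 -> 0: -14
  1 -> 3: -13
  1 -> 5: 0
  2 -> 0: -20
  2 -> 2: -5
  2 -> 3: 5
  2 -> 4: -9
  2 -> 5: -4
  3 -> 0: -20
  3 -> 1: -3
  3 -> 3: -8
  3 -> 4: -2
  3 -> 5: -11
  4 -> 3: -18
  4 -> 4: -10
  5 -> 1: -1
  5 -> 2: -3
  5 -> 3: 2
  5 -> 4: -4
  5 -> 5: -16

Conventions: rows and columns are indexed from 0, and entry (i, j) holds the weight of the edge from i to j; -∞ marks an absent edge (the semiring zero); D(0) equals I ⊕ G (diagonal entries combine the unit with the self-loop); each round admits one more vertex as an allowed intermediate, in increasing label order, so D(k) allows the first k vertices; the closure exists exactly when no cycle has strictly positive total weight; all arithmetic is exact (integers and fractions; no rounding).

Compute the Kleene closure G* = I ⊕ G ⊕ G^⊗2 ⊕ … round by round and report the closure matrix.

D(0):
  [0, -9, -∞, -16, -∞, -∞]
  [-14, 0, -∞, -13, -∞, 0]
  [-20, -∞, 0, 5, -9, -4]
  [-20, -3, -∞, 0, -2, -11]
  [-∞, -∞, -∞, -18, 0, -∞]
  [-∞, -1, -3, 2, -4, 0]
D(1):
  [0, -9, -∞, -16, -∞, -∞]
  [-14, 0, -∞, -13, -∞, 0]
  [-20, -29, 0, 5, -9, -4]
  [-20, -3, -∞, 0, -2, -11]
  [-∞, -∞, -∞, -18, 0, -∞]
  [-∞, -1, -3, 2, -4, 0]
D(2):
  [0, -9, -∞, -16, -∞, -9]
  [-14, 0, -∞, -13, -∞, 0]
  [-20, -29, 0, 5, -9, -4]
  [-17, -3, -∞, 0, -2, -3]
  [-∞, -∞, -∞, -18, 0, -∞]
  [-15, -1, -3, 2, -4, 0]
D(3):
  [0, -9, -∞, -16, -∞, -9]
  [-14, 0, -∞, -13, -∞, 0]
  [-20, -29, 0, 5, -9, -4]
  [-17, -3, -∞, 0, -2, -3]
  [-∞, -∞, -∞, -18, 0, -∞]
  [-15, -1, -3, 2, -4, 0]
D(4):
  [0, -9, -∞, -16, -18, -9]
  [-14, 0, -∞, -13, -15, 0]
  [-12, 2, 0, 5, 3, 2]
  [-17, -3, -∞, 0, -2, -3]
  [-35, -21, -∞, -18, 0, -21]
  [-15, -1, -3, 2, 0, 0]
D(5):
  [0, -9, -∞, -16, -18, -9]
  [-14, 0, -∞, -13, -15, 0]
  [-12, 2, 0, 5, 3, 2]
  [-17, -3, -∞, 0, -2, -3]
  [-35, -21, -∞, -18, 0, -21]
  [-15, -1, -3, 2, 0, 0]
D(6):
  [0, -9, -12, -7, -9, -9]
  [-14, 0, -3, 2, 0, 0]
  [-12, 2, 0, 5, 3, 2]
  [-17, -3, -6, 0, -2, -3]
  [-35, -21, -24, -18, 0, -21]
  [-15, -1, -3, 2, 0, 0]
Answer: G* = [[0, -9, -12, -7, -9, -9], [-14, 0, -3, 2, 0, 0], [-12, 2, 0, 5, 3, 2], [-17, -3, -6, 0, -2, -3], [-35, -21, -24, -18, 0, -21], [-15, -1, -3, 2, 0, 0]]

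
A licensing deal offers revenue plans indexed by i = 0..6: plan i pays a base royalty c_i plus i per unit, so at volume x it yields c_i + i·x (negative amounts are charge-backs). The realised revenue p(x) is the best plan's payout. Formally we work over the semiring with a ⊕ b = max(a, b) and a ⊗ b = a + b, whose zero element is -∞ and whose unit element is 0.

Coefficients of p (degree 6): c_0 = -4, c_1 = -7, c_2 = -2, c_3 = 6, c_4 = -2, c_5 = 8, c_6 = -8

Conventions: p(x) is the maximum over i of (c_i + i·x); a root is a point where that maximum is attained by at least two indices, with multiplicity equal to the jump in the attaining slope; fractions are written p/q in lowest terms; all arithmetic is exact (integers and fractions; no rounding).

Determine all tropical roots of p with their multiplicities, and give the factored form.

hull edge (i=0, c=-4) to (i=3, c=6): slope 10/3, span 3
hull edge (i=3, c=6) to (i=5, c=8): slope 1, span 2
hull edge (i=5, c=8) to (i=6, c=-8): slope -16, span 1
Factored form: p(x) = -8 ⊗ (x ⊕ (-10/3)) ⊗ (x ⊕ (-10/3)) ⊗ (x ⊕ (-10/3)) ⊗ (x ⊕ (-1)) ⊗ (x ⊕ (-1)) ⊗ (x ⊕ 16)
Answer: roots = -10/3 (mult 3), -1 (mult 2), 16 (mult 1)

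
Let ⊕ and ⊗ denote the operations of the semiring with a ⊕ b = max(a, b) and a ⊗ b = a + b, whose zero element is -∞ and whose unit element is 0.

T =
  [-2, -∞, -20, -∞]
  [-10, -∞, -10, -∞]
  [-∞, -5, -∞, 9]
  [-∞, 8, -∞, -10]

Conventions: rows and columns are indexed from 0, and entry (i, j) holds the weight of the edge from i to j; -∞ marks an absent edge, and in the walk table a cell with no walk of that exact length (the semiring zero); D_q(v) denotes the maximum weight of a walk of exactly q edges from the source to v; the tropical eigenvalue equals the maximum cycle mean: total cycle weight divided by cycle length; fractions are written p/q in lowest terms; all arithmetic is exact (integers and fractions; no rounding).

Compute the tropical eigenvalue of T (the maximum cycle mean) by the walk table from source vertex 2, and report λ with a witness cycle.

q=0: [-∞, -∞, 0, -∞]
q=1: [-∞, -5, -∞, 9]
q=2: [-15, 17, -15, -1]
q=3: [7, 7, 7, -6]
q=4: [5, 2, -3, 16]
Optimal cycle mean attained by: cycle 1->2->3->1, total (-10) + 9 + 8, length 3.
Answer: λ = 7/3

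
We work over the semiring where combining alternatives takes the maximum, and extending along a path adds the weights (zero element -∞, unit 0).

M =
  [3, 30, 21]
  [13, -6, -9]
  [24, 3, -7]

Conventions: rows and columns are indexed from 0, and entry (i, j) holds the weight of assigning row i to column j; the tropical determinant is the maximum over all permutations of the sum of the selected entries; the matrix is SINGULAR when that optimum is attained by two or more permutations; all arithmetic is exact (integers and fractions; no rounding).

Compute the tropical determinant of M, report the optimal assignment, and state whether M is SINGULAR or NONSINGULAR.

σ = (0, 1, 2): 3 + (-6) + (-7) = -10
σ = (0, 2, 1): 3 + (-9) + 3 = -3
σ = (1, 0, 2): 30 + 13 + (-7) = 36
σ = (1, 2, 0): 30 + (-9) + 24 = 45
σ = (2, 0, 1): 21 + 13 + 3 = 37
σ = (2, 1, 0): 21 + (-6) + 24 = 39
Optimal value attained by: σ = (1, 2, 0).
Answer: det⊕(M) = 45; verdict: NONSINGULAR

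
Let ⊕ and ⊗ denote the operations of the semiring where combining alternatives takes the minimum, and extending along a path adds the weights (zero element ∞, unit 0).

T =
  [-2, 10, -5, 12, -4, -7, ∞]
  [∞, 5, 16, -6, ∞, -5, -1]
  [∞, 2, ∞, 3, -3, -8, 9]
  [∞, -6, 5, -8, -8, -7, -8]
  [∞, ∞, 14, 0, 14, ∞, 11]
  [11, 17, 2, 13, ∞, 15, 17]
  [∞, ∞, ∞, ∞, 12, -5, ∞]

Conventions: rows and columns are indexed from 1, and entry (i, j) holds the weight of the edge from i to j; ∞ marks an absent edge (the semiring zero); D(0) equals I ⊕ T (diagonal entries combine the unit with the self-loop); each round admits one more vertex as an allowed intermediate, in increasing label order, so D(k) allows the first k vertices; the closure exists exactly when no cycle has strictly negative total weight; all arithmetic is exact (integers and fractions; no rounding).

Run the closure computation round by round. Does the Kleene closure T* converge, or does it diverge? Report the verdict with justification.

Detection: at round 0, diagonal entry (1, 1) turns strictly negative.
Key observation: the cycle 1->1 has total weight (-2), which is strictly negative.
Answer: DIVERGES — negative cycle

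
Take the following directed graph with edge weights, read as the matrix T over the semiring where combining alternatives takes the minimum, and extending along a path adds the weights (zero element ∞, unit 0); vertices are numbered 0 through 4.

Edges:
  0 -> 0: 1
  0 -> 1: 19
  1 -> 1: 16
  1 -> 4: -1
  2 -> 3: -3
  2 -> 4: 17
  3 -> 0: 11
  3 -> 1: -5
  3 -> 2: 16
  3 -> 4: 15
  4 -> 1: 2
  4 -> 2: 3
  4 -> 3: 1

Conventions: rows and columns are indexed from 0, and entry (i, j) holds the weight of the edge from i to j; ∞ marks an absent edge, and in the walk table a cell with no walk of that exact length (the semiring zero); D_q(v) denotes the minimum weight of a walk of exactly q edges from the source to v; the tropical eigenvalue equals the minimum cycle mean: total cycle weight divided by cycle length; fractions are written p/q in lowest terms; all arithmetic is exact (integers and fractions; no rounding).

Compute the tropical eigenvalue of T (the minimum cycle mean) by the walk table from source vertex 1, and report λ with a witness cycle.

q=0: [∞, 0, ∞, ∞, ∞]
q=1: [∞, 16, ∞, ∞, -1]
q=2: [∞, 1, 2, 0, 15]
q=3: [11, -5, 16, -1, 0]
q=4: [10, -6, 3, 1, -6]
q=5: [11, -4, -3, -5, -7]
Optimal cycle mean attained by: cycle 1->4->3->1, total (-1) + 1 + (-5), length 3.
Answer: λ = -5/3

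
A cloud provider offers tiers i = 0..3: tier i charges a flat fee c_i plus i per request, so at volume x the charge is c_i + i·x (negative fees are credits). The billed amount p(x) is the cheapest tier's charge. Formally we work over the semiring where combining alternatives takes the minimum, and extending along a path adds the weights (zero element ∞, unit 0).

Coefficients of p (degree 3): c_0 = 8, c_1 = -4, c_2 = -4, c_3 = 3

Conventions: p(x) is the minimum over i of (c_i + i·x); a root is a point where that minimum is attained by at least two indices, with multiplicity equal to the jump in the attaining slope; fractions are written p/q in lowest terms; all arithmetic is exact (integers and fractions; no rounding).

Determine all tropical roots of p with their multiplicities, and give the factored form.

hull edge (i=0, c=8) to (i=1, c=-4): slope -12, span 1
hull edge (i=1, c=-4) to (i=2, c=-4): slope 0, span 1
hull edge (i=2, c=-4) to (i=3, c=3): slope 7, span 1
Factored form: p(x) = 3 ⊗ (x ⊕ (-7)) ⊗ (x ⊕ 0) ⊗ (x ⊕ 12)
Answer: roots = -7 (mult 1), 0 (mult 1), 12 (mult 1)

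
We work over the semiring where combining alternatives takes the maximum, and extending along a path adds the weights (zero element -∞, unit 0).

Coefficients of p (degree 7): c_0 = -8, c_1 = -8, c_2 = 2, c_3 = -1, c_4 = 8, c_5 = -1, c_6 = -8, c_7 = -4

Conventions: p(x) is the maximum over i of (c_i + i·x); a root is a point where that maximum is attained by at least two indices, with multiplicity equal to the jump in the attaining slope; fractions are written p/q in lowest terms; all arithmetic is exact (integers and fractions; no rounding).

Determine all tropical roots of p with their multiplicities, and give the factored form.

hull edge (i=0, c=-8) to (i=2, c=2): slope 5, span 2
hull edge (i=2, c=2) to (i=4, c=8): slope 3, span 2
hull edge (i=4, c=8) to (i=7, c=-4): slope -4, span 3
Factored form: p(x) = -4 ⊗ (x ⊕ (-5)) ⊗ (x ⊕ (-5)) ⊗ (x ⊕ (-3)) ⊗ (x ⊕ (-3)) ⊗ (x ⊕ 4) ⊗ (x ⊕ 4) ⊗ (x ⊕ 4)
Answer: roots = -5 (mult 2), -3 (mult 2), 4 (mult 3)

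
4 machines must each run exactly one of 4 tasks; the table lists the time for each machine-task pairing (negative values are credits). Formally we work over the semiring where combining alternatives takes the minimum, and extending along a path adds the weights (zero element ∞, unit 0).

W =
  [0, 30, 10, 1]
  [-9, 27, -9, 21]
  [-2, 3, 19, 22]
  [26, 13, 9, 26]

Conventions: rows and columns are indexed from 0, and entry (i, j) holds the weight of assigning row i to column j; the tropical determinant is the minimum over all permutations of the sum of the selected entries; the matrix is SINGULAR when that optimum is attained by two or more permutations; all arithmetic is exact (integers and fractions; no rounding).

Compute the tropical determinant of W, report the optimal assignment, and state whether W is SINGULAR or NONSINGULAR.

σ = (0, 1, 2, 3): 0 + 27 + 19 + 26 = 72
σ = (0, 1, 3, 2): 0 + 27 + 22 + 9 = 58
σ = (0, 2, 1, 3): 0 + (-9) + 3 + 26 = 20
σ = (0, 2, 3, 1): 0 + (-9) + 22 + 13 = 26
σ = (0, 3, 1, 2): 0 + 21 + 3 + 9 = 33
σ = (0, 3, 2, 1): 0 + 21 + 19 + 13 = 53
σ = (1, 0, 2, 3): 30 + (-9) + 19 + 26 = 66
σ = (1, 0, 3, 2): 30 + (-9) + 22 + 9 = 52
σ = (1, 2, 0, 3): 30 + (-9) + (-2) + 26 = 45
σ = (1, 2, 3, 0): 30 + (-9) + 22 + 26 = 69
σ = (1, 3, 0, 2): 30 + 21 + (-2) + 9 = 58
σ = (1, 3, 2, 0): 30 + 21 + 19 + 26 = 96
σ = (2, 0, 1, 3): 10 + (-9) + 3 + 26 = 30
σ = (2, 0, 3, 1): 10 + (-9) + 22 + 13 = 36
σ = (2, 1, 0, 3): 10 + 27 + (-2) + 26 = 61
σ = (2, 1, 3, 0): 10 + 27 + 22 + 26 = 85
σ = (2, 3, 0, 1): 10 + 21 + (-2) + 13 = 42
σ = (2, 3, 1, 0): 10 + 21 + 3 + 26 = 60
σ = (3, 0, 1, 2): 1 + (-9) + 3 + 9 = 4
σ = (3, 0, 2, 1): 1 + (-9) + 19 + 13 = 24
σ = (3, 1, 0, 2): 1 + 27 + (-2) + 9 = 35
σ = (3, 1, 2, 0): 1 + 27 + 19 + 26 = 73
σ = (3, 2, 0, 1): 1 + (-9) + (-2) + 13 = 3
σ = (3, 2, 1, 0): 1 + (-9) + 3 + 26 = 21
Optimal value attained by: σ = (3, 2, 0, 1).
Answer: det⊕(W) = 3; verdict: NONSINGULAR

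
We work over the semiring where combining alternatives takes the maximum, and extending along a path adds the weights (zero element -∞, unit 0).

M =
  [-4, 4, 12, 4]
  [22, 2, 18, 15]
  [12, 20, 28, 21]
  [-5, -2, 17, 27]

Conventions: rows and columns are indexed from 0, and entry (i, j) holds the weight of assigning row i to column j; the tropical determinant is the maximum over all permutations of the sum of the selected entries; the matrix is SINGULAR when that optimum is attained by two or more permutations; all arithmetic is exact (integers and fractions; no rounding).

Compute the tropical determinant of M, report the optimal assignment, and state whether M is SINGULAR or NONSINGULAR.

σ = (0, 1, 2, 3): (-4) + 2 + 28 + 27 = 53
σ = (0, 1, 3, 2): (-4) + 2 + 21 + 17 = 36
σ = (0, 2, 1, 3): (-4) + 18 + 20 + 27 = 61
σ = (0, 2, 3, 1): (-4) + 18 + 21 + (-2) = 33
σ = (0, 3, 1, 2): (-4) + 15 + 20 + 17 = 48
σ = (0, 3, 2, 1): (-4) + 15 + 28 + (-2) = 37
σ = (1, 0, 2, 3): 4 + 22 + 28 + 27 = 81
σ = (1, 0, 3, 2): 4 + 22 + 21 + 17 = 64
σ = (1, 2, 0, 3): 4 + 18 + 12 + 27 = 61
σ = (1, 2, 3, 0): 4 + 18 + 21 + (-5) = 38
σ = (1, 3, 0, 2): 4 + 15 + 12 + 17 = 48
σ = (1, 3, 2, 0): 4 + 15 + 28 + (-5) = 42
σ = (2, 0, 1, 3): 12 + 22 + 20 + 27 = 81
σ = (2, 0, 3, 1): 12 + 22 + 21 + (-2) = 53
σ = (2, 1, 0, 3): 12 + 2 + 12 + 27 = 53
σ = (2, 1, 3, 0): 12 + 2 + 21 + (-5) = 30
σ = (2, 3, 0, 1): 12 + 15 + 12 + (-2) = 37
σ = (2, 3, 1, 0): 12 + 15 + 20 + (-5) = 42
σ = (3, 0, 1, 2): 4 + 22 + 20 + 17 = 63
σ = (3, 0, 2, 1): 4 + 22 + 28 + (-2) = 52
σ = (3, 1, 0, 2): 4 + 2 + 12 + 17 = 35
σ = (3, 1, 2, 0): 4 + 2 + 28 + (-5) = 29
σ = (3, 2, 0, 1): 4 + 18 + 12 + (-2) = 32
σ = (3, 2, 1, 0): 4 + 18 + 20 + (-5) = 37
Optimal value attained by: σ = (1, 0, 2, 3).
Answer: det⊕(M) = 81; verdict: SINGULAR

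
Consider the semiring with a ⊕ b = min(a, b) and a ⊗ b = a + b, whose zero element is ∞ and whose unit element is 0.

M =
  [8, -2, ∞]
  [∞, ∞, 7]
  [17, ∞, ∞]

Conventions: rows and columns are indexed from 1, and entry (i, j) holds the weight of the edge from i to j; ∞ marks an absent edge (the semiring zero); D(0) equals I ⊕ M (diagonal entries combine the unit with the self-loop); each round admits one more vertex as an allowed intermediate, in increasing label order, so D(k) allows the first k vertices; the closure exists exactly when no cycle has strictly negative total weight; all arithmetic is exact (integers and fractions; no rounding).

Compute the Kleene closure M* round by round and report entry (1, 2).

D(0):
  [0, -2, ∞]
  [∞, 0, 7]
  [17, ∞, 0]
D(1):
  [0, -2, ∞]
  [∞, 0, 7]
  [17, 15, 0]
D(2):
  [0, -2, 5]
  [∞, 0, 7]
  [17, 15, 0]
D(3):
  [0, -2, 5]
  [24, 0, 7]
  [17, 15, 0]
Answer: M*[1][2] = -2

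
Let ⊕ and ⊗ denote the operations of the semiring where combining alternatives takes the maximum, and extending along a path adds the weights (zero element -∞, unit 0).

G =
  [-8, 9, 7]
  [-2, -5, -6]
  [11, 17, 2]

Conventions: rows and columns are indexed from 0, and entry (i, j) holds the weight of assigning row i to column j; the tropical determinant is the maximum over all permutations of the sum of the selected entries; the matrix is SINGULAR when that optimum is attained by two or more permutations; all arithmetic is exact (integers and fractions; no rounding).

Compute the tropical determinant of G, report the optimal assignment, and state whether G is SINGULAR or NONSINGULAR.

σ = (0, 1, 2): (-8) + (-5) + 2 = -11
σ = (0, 2, 1): (-8) + (-6) + 17 = 3
σ = (1, 0, 2): 9 + (-2) + 2 = 9
σ = (1, 2, 0): 9 + (-6) + 11 = 14
σ = (2, 0, 1): 7 + (-2) + 17 = 22
σ = (2, 1, 0): 7 + (-5) + 11 = 13
Optimal value attained by: σ = (2, 0, 1).
Answer: det⊕(G) = 22; verdict: NONSINGULAR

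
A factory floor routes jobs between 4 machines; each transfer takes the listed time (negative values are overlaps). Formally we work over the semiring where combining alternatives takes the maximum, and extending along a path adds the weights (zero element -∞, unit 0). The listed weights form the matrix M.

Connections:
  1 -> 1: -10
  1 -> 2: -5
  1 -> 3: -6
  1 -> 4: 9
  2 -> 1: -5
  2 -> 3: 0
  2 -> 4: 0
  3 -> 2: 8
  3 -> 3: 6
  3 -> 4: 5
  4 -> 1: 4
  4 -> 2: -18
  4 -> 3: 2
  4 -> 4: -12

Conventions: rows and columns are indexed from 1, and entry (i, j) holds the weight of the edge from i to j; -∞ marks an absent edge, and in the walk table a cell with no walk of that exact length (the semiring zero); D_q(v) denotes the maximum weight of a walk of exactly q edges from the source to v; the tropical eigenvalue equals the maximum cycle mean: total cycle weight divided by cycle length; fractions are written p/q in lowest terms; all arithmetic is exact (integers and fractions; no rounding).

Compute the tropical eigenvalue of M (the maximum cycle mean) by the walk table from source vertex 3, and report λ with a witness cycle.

q=0: [-∞, -∞, 0, -∞]
q=1: [-∞, 8, 6, 5]
q=2: [9, 14, 12, 11]
q=3: [15, 20, 18, 18]
q=4: [22, 26, 24, 24]
Optimal cycle mean attained by: cycle 1->4->1, total 9 + 4, length 2.
Answer: λ = 13/2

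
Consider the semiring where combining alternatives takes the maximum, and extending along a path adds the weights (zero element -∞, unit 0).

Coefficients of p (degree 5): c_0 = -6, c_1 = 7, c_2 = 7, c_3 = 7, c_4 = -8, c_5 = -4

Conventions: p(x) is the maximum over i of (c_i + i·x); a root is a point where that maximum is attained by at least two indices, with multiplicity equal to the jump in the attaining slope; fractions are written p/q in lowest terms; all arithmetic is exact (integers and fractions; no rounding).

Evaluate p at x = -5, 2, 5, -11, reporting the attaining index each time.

p(-5) = max(-6+0·(-5)=-6, 7+1·(-5)=2, 7+2·(-5)=-3, 7+3·(-5)=-8, -8+4·(-5)=-28, -4+5·(-5)=-29) = 2 (attained by i=1)
p(2) = max(-6+0·2=-6, 7+1·2=9, 7+2·2=11, 7+3·2=13, -8+4·2=0, -4+5·2=6) = 13 (attained by i=3)
p(5) = max(-6+0·5=-6, 7+1·5=12, 7+2·5=17, 7+3·5=22, -8+4·5=12, -4+5·5=21) = 22 (attained by i=3)
p(-11) = max(-6+0·(-11)=-6, 7+1·(-11)=-4, 7+2·(-11)=-15, 7+3·(-11)=-26, -8+4·(-11)=-52, -4+5·(-11)=-59) = -4 (attained by i=1)
Answer: p(-5) = 2; p(2) = 13; p(5) = 22; p(-11) = -4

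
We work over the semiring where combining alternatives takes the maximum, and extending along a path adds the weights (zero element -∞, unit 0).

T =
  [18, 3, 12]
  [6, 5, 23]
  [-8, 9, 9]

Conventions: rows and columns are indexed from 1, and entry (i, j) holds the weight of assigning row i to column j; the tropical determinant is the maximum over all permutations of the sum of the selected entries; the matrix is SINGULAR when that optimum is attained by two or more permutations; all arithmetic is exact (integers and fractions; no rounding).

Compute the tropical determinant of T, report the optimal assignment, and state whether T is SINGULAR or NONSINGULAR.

σ = (1, 2, 3): 18 + 5 + 9 = 32
σ = (1, 3, 2): 18 + 23 + 9 = 50
σ = (2, 1, 3): 3 + 6 + 9 = 18
σ = (2, 3, 1): 3 + 23 + (-8) = 18
σ = (3, 1, 2): 12 + 6 + 9 = 27
σ = (3, 2, 1): 12 + 5 + (-8) = 9
Optimal value attained by: σ = (1, 3, 2).
Answer: det⊕(T) = 50; verdict: NONSINGULAR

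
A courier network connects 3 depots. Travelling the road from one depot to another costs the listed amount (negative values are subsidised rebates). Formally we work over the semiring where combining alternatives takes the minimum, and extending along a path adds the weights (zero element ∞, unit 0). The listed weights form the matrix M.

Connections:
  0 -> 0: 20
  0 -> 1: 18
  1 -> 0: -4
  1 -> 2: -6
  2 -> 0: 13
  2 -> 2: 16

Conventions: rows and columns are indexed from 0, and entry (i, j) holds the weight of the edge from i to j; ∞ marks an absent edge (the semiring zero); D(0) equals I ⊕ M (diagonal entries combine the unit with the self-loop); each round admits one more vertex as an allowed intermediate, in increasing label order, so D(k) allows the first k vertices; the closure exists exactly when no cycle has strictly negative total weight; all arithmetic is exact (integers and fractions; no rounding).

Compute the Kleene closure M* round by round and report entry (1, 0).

D(0):
  [0, 18, ∞]
  [-4, 0, -6]
  [13, ∞, 0]
D(1):
  [0, 18, ∞]
  [-4, 0, -6]
  [13, 31, 0]
D(2):
  [0, 18, 12]
  [-4, 0, -6]
  [13, 31, 0]
D(3):
  [0, 18, 12]
  [-4, 0, -6]
  [13, 31, 0]
Answer: M*[1][0] = -4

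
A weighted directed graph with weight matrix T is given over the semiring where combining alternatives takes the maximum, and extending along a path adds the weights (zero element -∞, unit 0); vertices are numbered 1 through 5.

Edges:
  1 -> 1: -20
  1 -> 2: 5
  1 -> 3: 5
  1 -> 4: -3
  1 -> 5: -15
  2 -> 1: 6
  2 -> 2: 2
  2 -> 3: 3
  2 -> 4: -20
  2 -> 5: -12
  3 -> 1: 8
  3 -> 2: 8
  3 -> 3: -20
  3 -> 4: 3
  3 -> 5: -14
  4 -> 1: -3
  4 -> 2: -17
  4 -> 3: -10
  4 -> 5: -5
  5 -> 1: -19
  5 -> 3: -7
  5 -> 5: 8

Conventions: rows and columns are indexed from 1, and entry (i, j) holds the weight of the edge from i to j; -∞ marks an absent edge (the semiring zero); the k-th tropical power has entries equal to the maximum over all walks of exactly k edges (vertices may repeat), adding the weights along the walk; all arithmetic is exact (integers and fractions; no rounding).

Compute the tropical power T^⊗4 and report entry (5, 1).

T^⊗2:
  [13, 13, 8, 8, -7]
  [11, 11, 11, 6, -4]
  [14, 13, 13, 5, -2]
  [-2, 2, 2, -6, 3]
  [1, 1, 1, -4, 16]
T^⊗3:
  [19, 18, 18, 11, 3]
  [19, 19, 16, 14, 4]
  [21, 21, 19, 16, 6]
  [10, 10, 5, 5, 11]
  [9, 9, 9, 4, 24]
T^⊗4:
  [26, 26, 24, 21, 11]
  [25, 24, 24, 19, 12]
  [27, 27, 26, 22, 14]
  [16, 15, 15, 8, 19]
  [17, 17, 17, 12, 32]
Key observation: the optimum is the walk 5->5->5->3->1, with weight 8 + 8 + (-7) + 8 = 17.
Optimal value attained by: walk 5->5->5->3->1.
Answer: (T^⊗4)[5][1] = 17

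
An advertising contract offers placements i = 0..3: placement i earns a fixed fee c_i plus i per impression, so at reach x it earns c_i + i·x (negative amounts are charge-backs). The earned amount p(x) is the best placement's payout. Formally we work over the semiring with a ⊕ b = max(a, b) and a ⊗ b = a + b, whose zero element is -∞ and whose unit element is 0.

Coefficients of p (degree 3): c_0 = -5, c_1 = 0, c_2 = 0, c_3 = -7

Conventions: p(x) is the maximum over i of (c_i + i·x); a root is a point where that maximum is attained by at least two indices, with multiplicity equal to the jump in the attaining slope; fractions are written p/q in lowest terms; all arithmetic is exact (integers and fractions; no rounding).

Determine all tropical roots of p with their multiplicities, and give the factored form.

hull edge (i=0, c=-5) to (i=1, c=0): slope 5, span 1
hull edge (i=1, c=0) to (i=2, c=0): slope 0, span 1
hull edge (i=2, c=0) to (i=3, c=-7): slope -7, span 1
Factored form: p(x) = -7 ⊗ (x ⊕ (-5)) ⊗ (x ⊕ 0) ⊗ (x ⊕ 7)
Answer: roots = -5 (mult 1), 0 (mult 1), 7 (mult 1)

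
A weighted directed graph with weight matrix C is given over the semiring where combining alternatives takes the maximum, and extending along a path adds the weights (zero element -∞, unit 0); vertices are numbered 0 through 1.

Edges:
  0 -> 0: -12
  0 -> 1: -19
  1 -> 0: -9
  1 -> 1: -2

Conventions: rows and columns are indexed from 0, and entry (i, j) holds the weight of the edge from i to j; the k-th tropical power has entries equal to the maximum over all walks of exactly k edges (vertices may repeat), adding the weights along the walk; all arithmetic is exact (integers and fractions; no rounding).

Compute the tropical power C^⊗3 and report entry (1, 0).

C^⊗2:
  [-24, -21]
  [-11, -4]
C^⊗3:
  [-30, -23]
  [-13, -6]
Key observation: the optimum is the walk 1->1->1->0, with weight (-2) + (-2) + (-9) = -13.
Optimal value attained by: walk 1->1->1->0.
Answer: (C^⊗3)[1][0] = -13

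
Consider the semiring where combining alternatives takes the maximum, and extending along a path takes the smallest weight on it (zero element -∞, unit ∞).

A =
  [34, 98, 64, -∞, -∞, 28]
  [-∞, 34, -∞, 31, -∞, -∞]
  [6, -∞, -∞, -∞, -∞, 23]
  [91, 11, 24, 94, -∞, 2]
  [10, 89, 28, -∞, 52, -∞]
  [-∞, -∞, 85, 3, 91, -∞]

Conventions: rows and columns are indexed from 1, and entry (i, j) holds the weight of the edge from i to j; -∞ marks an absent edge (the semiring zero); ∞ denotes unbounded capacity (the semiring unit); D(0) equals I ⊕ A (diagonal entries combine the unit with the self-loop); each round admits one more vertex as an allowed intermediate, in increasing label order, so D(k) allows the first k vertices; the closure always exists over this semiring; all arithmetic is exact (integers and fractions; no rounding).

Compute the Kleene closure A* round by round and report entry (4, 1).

D(0):
  [∞, 98, 64, -∞, -∞, 28]
  [-∞, ∞, -∞, 31, -∞, -∞]
  [6, -∞, ∞, -∞, -∞, 23]
  [91, 11, 24, ∞, -∞, 2]
  [10, 89, 28, -∞, ∞, -∞]
  [-∞, -∞, 85, 3, 91, ∞]
D(1):
  [∞, 98, 64, -∞, -∞, 28]
  [-∞, ∞, -∞, 31, -∞, -∞]
  [6, 6, ∞, -∞, -∞, 23]
  [91, 91, 64, ∞, -∞, 28]
  [10, 89, 28, -∞, ∞, 10]
  [-∞, -∞, 85, 3, 91, ∞]
D(2):
  [∞, 98, 64, 31, -∞, 28]
  [-∞, ∞, -∞, 31, -∞, -∞]
  [6, 6, ∞, 6, -∞, 23]
  [91, 91, 64, ∞, -∞, 28]
  [10, 89, 28, 31, ∞, 10]
  [-∞, -∞, 85, 3, 91, ∞]
D(3):
  [∞, 98, 64, 31, -∞, 28]
  [-∞, ∞, -∞, 31, -∞, -∞]
  [6, 6, ∞, 6, -∞, 23]
  [91, 91, 64, ∞, -∞, 28]
  [10, 89, 28, 31, ∞, 23]
  [6, 6, 85, 6, 91, ∞]
D(4):
  [∞, 98, 64, 31, -∞, 28]
  [31, ∞, 31, 31, -∞, 28]
  [6, 6, ∞, 6, -∞, 23]
  [91, 91, 64, ∞, -∞, 28]
  [31, 89, 31, 31, ∞, 28]
  [6, 6, 85, 6, 91, ∞]
D(5):
  [∞, 98, 64, 31, -∞, 28]
  [31, ∞, 31, 31, -∞, 28]
  [6, 6, ∞, 6, -∞, 23]
  [91, 91, 64, ∞, -∞, 28]
  [31, 89, 31, 31, ∞, 28]
  [31, 89, 85, 31, 91, ∞]
D(6):
  [∞, 98, 64, 31, 28, 28]
  [31, ∞, 31, 31, 28, 28]
  [23, 23, ∞, 23, 23, 23]
  [91, 91, 64, ∞, 28, 28]
  [31, 89, 31, 31, ∞, 28]
  [31, 89, 85, 31, 91, ∞]
Answer: A*[4][1] = 91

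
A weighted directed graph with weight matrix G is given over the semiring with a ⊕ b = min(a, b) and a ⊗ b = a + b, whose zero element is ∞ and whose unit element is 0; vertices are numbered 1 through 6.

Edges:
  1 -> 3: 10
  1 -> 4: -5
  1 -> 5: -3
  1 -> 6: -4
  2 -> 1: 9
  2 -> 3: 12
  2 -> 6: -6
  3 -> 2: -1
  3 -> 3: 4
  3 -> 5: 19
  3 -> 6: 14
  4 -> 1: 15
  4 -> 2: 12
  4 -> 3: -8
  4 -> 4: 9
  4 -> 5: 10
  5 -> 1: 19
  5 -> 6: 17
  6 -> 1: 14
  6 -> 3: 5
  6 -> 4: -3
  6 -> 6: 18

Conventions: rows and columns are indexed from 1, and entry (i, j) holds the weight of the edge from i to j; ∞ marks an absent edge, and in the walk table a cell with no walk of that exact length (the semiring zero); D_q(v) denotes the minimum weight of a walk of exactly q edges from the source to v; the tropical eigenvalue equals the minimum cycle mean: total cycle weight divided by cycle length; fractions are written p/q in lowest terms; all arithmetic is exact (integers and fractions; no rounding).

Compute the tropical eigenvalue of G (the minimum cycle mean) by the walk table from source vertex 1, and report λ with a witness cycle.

q=0: [0, ∞, ∞, ∞, ∞, ∞]
q=1: [∞, ∞, 10, -5, -3, -4]
q=2: [10, 7, -13, -7, 5, 14]
q=3: [8, -14, -15, 2, 3, 1]
q=4: [-5, -16, -11, -2, 4, -20]
q=5: [-7, -12, -15, -23, -8, -22]
q=6: [-8, -16, -31, -25, -13, -18]
Optimal cycle mean attained by: cycle 2->6->4->3->2, total (-6) + (-3) + (-8) + (-1), length 4.
Answer: λ = -9/2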